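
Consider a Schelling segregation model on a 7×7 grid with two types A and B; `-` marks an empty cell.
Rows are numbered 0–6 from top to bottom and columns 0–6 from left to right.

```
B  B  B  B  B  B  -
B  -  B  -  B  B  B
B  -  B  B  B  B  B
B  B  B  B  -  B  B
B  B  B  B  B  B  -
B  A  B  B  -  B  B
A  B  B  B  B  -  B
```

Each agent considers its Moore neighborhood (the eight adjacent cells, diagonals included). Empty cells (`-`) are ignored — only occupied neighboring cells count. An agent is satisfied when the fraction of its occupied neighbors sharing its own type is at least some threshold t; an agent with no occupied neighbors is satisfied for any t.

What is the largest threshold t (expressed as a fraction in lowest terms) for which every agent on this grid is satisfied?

1/8

Row 0: (0,0)B 2/2 · (0,1)B 4/4 · (0,2)B 3/3 · (0,3)B 4/4 · (0,4)B 4/4 · (0,5)B 4/4
Row 1: (1,0)B 3/3 · (1,2)B 5/5 · (1,4)B 7/7 · (1,5)B 7/7 · (1,6)B 4/4
Row 2: (2,0)B 3/3 · (2,2)B 5/5 · (2,3)B 6/6 · (2,4)B 6/6 · (2,5)B 7/7 · (2,6)B 5/5
Row 3: (3,0)B 4/4 · (3,1)B 7/7 · (3,2)B 7/7 · (3,3)B 7/7 · (3,5)B 6/6 · (3,6)B 4/4
Row 4: (4,0)B 4/5 · (4,1)B 7/8 · (4,2)B 7/8 · (4,3)B 6/6 · (4,4)B 6/6 · (4,5)B 5/5
Row 5: (5,0)B 3/5 · (5,1)A 1/8 · (5,2)B 7/8 · (5,3)B 7/7 · (5,5)B 5/5 · (5,6)B 3/3
Row 6: (6,0)A 1/3 · (6,1)B 3/5 · (6,2)B 4/5 · (6,3)B 4/4 · (6,4)B 3/3 · (6,6)B 2/2
The smallest same-type fraction is 1/8 at (5,1), which reduces to 1/8. Any threshold above that leaves this agent unsatisfied.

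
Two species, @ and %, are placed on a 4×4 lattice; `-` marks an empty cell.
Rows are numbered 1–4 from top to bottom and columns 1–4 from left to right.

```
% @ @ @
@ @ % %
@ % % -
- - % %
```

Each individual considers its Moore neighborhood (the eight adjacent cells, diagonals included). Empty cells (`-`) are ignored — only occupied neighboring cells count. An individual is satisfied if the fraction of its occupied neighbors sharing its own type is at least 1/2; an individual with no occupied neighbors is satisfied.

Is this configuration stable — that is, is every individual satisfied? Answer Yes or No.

Row 1: (1,1)% 0/3 unhappy · (1,2)@ 3/5 ok · (1,3)@ 3/5 ok · (1,4)@ 1/3 unhappy
Row 2: (2,1)@ 3/5 ok · (2,2)@ 4/8 ok · (2,3)% 3/7 unhappy · (2,4)% 2/4 ok
Row 3: (3,1)@ 2/3 ok · (3,2)% 3/6 ok · (3,3)% 5/6 ok
Row 4: (4,3)% 3/3 ok · (4,4)% 2/2 ok
For instance (1,1) has only 0/3 same-type neighbors, below 1/2.

No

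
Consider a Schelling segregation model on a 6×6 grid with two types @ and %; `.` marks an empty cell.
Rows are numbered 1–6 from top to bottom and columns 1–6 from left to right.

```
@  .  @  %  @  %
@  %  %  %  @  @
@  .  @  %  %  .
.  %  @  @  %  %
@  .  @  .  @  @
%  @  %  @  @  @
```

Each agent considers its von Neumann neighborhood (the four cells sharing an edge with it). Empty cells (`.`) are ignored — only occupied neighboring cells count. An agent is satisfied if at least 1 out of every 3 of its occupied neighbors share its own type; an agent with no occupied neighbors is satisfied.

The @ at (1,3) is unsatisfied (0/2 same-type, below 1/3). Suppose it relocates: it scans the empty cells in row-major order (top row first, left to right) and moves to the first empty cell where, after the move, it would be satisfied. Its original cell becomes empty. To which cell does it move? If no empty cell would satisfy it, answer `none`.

Vacating (1,3). Empty cells in order:
  (1,2): 1/2 same-type → satisfied — stop here.

(1,2)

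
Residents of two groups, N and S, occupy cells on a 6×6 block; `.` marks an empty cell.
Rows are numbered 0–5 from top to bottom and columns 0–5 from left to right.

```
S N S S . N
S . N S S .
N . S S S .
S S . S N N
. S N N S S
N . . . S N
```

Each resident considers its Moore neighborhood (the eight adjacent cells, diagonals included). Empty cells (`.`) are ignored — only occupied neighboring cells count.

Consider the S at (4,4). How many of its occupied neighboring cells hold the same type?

3

Occupied neighbors of (4,4): (3,3)=S, (3,4)=N, (3,5)=N, (4,3)=N, (4,5)=S, (5,4)=S, (5,5)=N.
Same type (S): 3 of 7.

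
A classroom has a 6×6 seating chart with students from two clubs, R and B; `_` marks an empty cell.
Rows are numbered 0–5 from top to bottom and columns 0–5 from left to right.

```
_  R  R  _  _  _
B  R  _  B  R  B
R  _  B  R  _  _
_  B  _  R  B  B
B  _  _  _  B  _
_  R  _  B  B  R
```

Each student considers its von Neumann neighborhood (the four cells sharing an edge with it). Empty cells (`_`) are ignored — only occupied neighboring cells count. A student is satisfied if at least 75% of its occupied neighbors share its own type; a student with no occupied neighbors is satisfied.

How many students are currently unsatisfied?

12

(0,1)R 2/2 ok
(0,2)R 1/1 ok
(1,0)B 0/2 unhappy
(1,1)R 1/2 unhappy
(1,3)B 0/2 unhappy
(1,4)R 0/2 unhappy
(1,5)B 0/1 unhappy
(2,0)R 0/1 unhappy
(2,2)B 0/1 unhappy
(2,3)R 1/3 unhappy
(3,1)B 0/0 ok
(3,3)R 1/2 unhappy
(3,4)B 2/3 unhappy
(3,5)B 1/1 ok
(4,0)B 0/0 ok
(4,4)B 2/2 ok
(5,1)R 0/0 ok
(5,3)B 1/1 ok
(5,4)B 2/3 unhappy
(5,5)R 0/1 unhappy
Unsatisfied: (1,0), (1,1), (1,3), (1,4), (1,5), (2,0), (2,2), (2,3), (3,3), (3,4), (5,4), (5,5) — 12 in total.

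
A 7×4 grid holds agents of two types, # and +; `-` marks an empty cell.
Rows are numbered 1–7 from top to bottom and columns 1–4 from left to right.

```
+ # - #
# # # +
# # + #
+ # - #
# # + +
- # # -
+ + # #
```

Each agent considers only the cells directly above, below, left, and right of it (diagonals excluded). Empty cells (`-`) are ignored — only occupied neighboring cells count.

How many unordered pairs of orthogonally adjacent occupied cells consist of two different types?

16

Scan each occupied cell's neighbors to the right and below so each pair is counted once.
Row 1: +(1,1)–#(1,2)≠ +(1,1)–#(2,1)≠ #(1,2)–#(2,2)= #(1,4)–+(2,4)≠  → 3/4 unlike.
Row 2: #(2,1)–#(2,2)= #(2,1)–#(3,1)= #(2,2)–#(2,3)= #(2,2)–#(3,2)= #(2,3)–+(2,4)≠ #(2,3)–+(3,3)≠ +(2,4)–#(3,4)≠  → 3/7 unlike.
Row 3: #(3,1)–#(3,2)= #(3,1)–+(4,1)≠ #(3,2)–+(3,3)≠ #(3,2)–#(4,2)= +(3,3)–#(3,4)≠ #(3,4)–#(4,4)=  → 3/6 unlike.
Row 4: +(4,1)–#(4,2)≠ +(4,1)–#(5,1)≠ #(4,2)–#(5,2)= #(4,4)–+(5,4)≠  → 3/4 unlike.
Row 5: #(5,1)–#(5,2)= #(5,2)–+(5,3)≠ #(5,2)–#(6,2)= +(5,3)–+(5,4)= +(5,3)–#(6,3)≠  → 2/5 unlike.
Row 6: #(6,2)–#(6,3)= #(6,2)–+(7,2)≠ #(6,3)–#(7,3)=  → 1/3 unlike.
Row 7: +(7,1)–+(7,2)= +(7,2)–#(7,3)≠ #(7,3)–#(7,4)=  → 1/3 unlike.
Total adjacent occupied pairs: 32; unlike-type pairs: 16.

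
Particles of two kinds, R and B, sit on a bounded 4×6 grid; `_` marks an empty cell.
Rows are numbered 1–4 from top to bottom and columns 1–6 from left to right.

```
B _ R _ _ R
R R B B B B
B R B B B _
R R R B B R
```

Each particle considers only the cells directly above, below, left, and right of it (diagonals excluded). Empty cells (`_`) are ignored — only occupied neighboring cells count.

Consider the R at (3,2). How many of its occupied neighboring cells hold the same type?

2

Occupied neighbors of (3,2): (2,2)=R, (4,2)=R, (3,1)=B, (3,3)=B.
Same type (R): 2 of 4.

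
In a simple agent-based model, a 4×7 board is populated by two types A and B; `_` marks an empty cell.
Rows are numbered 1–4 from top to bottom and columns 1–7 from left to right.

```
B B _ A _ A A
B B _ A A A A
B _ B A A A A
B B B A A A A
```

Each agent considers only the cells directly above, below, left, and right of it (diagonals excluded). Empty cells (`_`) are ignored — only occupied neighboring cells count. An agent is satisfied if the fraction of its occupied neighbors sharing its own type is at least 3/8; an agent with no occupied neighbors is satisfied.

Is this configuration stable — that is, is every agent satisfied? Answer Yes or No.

Row 1: (1,1)B 2/2 ok · (1,2)B 2/2 ok · (1,4)A 1/1 ok · (1,6)A 2/2 ok · (1,7)A 2/2 ok
Row 2: (2,1)B 3/3 ok · (2,2)B 2/2 ok · (2,4)A 3/3 ok · (2,5)A 3/3 ok · (2,6)A 4/4 ok · (2,7)A 3/3 ok
Row 3: (3,1)B 2/2 ok · (3,3)B 1/2 ok · (3,4)A 3/4 ok · (3,5)A 4/4 ok · (3,6)A 4/4 ok · (3,7)A 3/3 ok
Row 4: (4,1)B 2/2 ok · (4,2)B 2/2 ok · (4,3)B 2/3 ok · (4,4)A 2/3 ok · (4,5)A 3/3 ok · (4,6)A 3/3 ok · (4,7)A 2/2 ok
All meet the threshold, so the configuration is stable.

Yes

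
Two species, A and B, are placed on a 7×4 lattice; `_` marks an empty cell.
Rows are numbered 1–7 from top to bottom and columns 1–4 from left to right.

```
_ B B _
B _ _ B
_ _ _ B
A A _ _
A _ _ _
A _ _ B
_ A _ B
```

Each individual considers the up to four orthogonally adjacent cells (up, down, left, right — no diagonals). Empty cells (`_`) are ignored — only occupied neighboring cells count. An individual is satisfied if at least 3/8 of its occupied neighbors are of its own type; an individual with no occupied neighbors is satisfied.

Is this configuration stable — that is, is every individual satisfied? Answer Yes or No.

Yes

(1,2)B 1/1 satisfied
(1,3)B 1/1 satisfied
(2,1)B 0/0 satisfied
(2,4)B 1/1 satisfied
(3,4)B 1/1 satisfied
(4,1)A 2/2 satisfied
(4,2)A 1/1 satisfied
(5,1)A 2/2 satisfied
(6,1)A 1/1 satisfied
(6,4)B 1/1 satisfied
(7,2)A 0/0 satisfied
(7,4)B 1/1 satisfied
All meet the threshold, so the configuration is stable.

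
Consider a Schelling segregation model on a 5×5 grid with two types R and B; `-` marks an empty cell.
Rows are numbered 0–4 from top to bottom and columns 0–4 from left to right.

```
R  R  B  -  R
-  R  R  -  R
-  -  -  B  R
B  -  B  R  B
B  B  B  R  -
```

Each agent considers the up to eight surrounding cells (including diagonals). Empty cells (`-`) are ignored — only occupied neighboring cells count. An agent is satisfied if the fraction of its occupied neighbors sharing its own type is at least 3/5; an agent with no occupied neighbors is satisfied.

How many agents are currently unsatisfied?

Row 0: (0,0)R 2/2 ok · (0,1)R 3/4 ok · (0,2)B 0/3 unhappy · (0,4)R 1/1 ok
Row 1: (1,1)R 3/4 ok · (1,2)R 2/4 unhappy · (1,4)R 2/3 ok
Row 2: (2,3)B 2/6 unhappy · (2,4)R 2/4 unhappy
Row 3: (3,0)B 2/2 ok · (3,2)B 3/5 ok · (3,3)R 2/6 unhappy · (3,4)B 1/4 unhappy
Row 4: (4,0)B 2/2 ok · (4,1)B 4/4 ok · (4,2)B 2/4 unhappy · (4,3)R 1/4 unhappy
Unsatisfied: (0,2), (1,2), (2,3), (2,4), (3,3), (3,4), (4,2), (4,3) — 8 in total.

8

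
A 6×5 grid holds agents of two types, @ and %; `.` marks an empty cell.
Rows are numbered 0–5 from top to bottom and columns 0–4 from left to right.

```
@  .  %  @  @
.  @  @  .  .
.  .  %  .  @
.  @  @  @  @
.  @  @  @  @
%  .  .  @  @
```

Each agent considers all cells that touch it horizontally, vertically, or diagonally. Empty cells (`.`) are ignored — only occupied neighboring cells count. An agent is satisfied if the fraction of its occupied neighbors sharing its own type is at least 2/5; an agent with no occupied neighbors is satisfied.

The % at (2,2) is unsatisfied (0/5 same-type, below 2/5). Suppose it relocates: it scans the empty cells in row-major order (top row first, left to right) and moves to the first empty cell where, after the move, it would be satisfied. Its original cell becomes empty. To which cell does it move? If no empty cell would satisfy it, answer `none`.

Vacating (2,2). Empty cells in order:
  (0,1): 1/4 same-type → still unsatisfied.
  (1,0): 0/2 same-type → still unsatisfied.
  (1,3): 1/5 same-type → still unsatisfied.
  (1,4): 0/3 same-type → still unsatisfied.
  (2,0): 0/2 same-type → still unsatisfied.
  (2,1): 0/4 same-type → still unsatisfied.
  (2,3): 0/5 same-type → still unsatisfied.
  (3,0): 0/2 same-type → still unsatisfied.
  (4,0): 1/3 same-type → still unsatisfied.
  (5,1): 1/3 same-type → still unsatisfied.
  (5,2): 0/4 same-type → still unsatisfied.

none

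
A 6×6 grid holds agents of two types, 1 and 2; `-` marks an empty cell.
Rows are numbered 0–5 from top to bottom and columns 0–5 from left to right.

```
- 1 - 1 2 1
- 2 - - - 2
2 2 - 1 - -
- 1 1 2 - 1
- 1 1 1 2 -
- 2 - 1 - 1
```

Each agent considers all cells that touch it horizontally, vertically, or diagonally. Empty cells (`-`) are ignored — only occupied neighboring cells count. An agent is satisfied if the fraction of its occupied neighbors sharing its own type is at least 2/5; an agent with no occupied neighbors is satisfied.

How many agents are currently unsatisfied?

Row 0: (0,1)1 0/1 unhappy · (0,3)1 0/1 unhappy · (0,4)2 1/3 unhappy · (0,5)1 0/2 unhappy
Row 1: (1,1)2 2/3 ok · (1,5)2 1/2 ok
Row 2: (2,0)2 2/3 ok · (2,1)2 2/4 ok · (2,3)1 1/2 ok
Row 3: (3,1)1 3/5 ok · (3,2)1 5/7 ok · (3,3)2 1/5 unhappy · (3,5)1 0/1 unhappy
Row 4: (4,1)1 3/4 ok · (4,2)1 5/7 ok · (4,3)1 3/5 ok · (4,4)2 1/5 unhappy
Row 5: (5,1)2 0/2 unhappy · (5,3)1 2/3 ok · (5,5)1 0/1 unhappy
Unsatisfied: (0,1), (0,3), (0,4), (0,5), (3,3), (3,5), (4,4), (5,1), (5,5) — 9 in total.

9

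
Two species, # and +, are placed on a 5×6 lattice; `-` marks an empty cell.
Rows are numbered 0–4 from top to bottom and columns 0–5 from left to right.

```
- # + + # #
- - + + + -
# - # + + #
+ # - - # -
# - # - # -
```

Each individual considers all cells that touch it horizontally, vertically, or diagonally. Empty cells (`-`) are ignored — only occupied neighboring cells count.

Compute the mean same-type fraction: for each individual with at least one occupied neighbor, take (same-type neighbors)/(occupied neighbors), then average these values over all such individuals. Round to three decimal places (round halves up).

(0,1)# 0/2
(0,2)+ 3/4
(0,3)+ 4/5
(0,4)# 1/4
(0,5)# 1/2
(1,2)+ 4/6
(1,3)+ 6/8
(1,4)+ 4/7
(2,0)# 1/2
(2,2)# 1/4
(2,3)+ 4/6
(2,4)+ 3/5
(2,5)# 1/3
(3,0)+ 0/3
(3,1)# 4/5
(3,4)# 2/4
(4,0)# 1/2
(4,2)# 1/1
(4,4)# 1/1
Sum over 19 individuals: 0/2 + 3/4 + 4/5 + 1/4 + 1/2 + 4/6 + 6/8 + 4/7 + 1/2 + 1/4 + 4/6 + 3/5 + 1/3 + 0/3 + 4/5 + 2/4 + 1/2 + 1/1 + 1/1 = 1096/105; mean = 1096/105 ÷ 19 = 1096/1995 = 0.549373… → 0.549.

0.549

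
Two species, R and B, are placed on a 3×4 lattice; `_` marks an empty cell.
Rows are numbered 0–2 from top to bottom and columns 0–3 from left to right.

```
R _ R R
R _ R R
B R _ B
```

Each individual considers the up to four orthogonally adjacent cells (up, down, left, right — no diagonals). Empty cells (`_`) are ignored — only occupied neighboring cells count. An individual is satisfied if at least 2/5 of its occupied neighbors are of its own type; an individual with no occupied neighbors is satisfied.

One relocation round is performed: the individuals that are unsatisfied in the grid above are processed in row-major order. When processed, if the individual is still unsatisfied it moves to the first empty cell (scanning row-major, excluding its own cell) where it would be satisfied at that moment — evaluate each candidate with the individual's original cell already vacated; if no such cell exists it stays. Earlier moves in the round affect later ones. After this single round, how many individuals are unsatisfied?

0

Initially unsatisfied (in order): (2,0), (2,1), (2,3).
  (2,0): no empty cell satisfies it; stays.
  (2,1) → (0,1).
  (2,3) → (2,1).
Resulting grid:
R R R R
R _ R R
B B _ _
All satisfied now.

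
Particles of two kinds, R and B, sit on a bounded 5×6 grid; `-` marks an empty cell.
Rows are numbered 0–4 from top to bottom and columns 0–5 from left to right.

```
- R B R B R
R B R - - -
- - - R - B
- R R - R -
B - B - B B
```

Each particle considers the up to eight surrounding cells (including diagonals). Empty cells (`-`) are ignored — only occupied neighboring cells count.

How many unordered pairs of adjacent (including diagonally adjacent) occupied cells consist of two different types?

14

Scan each occupied cell's neighbors to the right and below (and the two forward diagonals) so each pair is counted once.
Row 0: R(0,1)–B(0,2)≠ R(0,1)–B(1,1)≠ R(0,1)–R(1,2)= R(0,1)–R(1,0)= B(0,2)–R(0,3)≠ B(0,2)–R(1,2)≠ B(0,2)–B(1,1)= R(0,3)–B(0,4)≠ R(0,3)–R(1,2)= B(0,4)–R(0,5)≠  → 6/10 unlike.
Row 1: R(1,0)–B(1,1)≠ B(1,1)–R(1,2)≠ R(1,2)–R(2,3)=  → 2/3 unlike.
Row 2: R(2,3)–R(3,4)= R(2,3)–R(3,2)= B(2,5)–R(3,4)≠  → 1/3 unlike.
Row 3: R(3,1)–R(3,2)= R(3,1)–B(4,2)≠ R(3,1)–B(4,0)≠ R(3,2)–B(4,2)≠ R(3,4)–B(4,4)≠ R(3,4)–B(4,5)≠  → 5/6 unlike.
Row 4: B(4,4)–B(4,5)=  → 0/1 unlike.
Total adjacent occupied pairs: 23; unlike-type pairs: 14.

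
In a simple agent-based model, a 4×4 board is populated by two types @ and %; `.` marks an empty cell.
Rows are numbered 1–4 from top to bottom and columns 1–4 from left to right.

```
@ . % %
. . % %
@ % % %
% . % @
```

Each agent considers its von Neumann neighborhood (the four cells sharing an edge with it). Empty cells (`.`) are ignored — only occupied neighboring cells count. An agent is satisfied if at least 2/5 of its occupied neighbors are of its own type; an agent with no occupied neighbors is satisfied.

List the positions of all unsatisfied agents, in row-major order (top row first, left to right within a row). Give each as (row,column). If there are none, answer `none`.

(3,1), (4,1), (4,4)

(1,1)@ 0/0 ok
(1,3)% 2/2 ok
(1,4)% 2/2 ok
(2,3)% 3/3 ok
(2,4)% 3/3 ok
(3,1)@ 0/2 unhappy
(3,2)% 1/2 ok
(3,3)% 4/4 ok
(3,4)% 2/3 ok
(4,1)% 0/1 unhappy
(4,3)% 1/2 ok
(4,4)@ 0/2 unhappy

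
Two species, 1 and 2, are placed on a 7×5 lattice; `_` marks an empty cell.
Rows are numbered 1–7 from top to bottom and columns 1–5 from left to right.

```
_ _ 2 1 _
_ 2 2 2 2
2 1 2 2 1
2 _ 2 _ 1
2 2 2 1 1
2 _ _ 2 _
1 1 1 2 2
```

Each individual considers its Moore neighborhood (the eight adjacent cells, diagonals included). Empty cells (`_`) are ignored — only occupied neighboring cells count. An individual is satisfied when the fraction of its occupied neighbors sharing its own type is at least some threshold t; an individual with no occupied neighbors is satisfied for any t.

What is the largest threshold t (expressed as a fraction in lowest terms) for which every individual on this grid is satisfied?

(1,3)2 3/4
(1,4)1 0/4
(2,2)2 4/5
(2,3)2 5/7
(2,4)2 5/7
(2,5)2 2/4
(3,1)2 2/3
(3,2)1 0/6
(3,3)2 5/6
(3,4)2 5/7
(3,5)1 1/4
(4,1)2 3/4
(4,3)2 4/6
(4,5)1 3/4
(5,1)2 3/3
(5,2)2 5/5
(5,3)2 3/4
(5,4)1 2/5
(5,5)1 2/3
(6,1)2 2/4
(6,4)2 3/6
(7,1)1 1/2
(7,2)1 2/3
(7,3)1 1/3
(7,4)2 2/3
(7,5)2 2/2
The smallest same-type fraction is 0/4 at (1,4), which reduces to 0/1. Any threshold above that leaves this individual unsatisfied.

0/1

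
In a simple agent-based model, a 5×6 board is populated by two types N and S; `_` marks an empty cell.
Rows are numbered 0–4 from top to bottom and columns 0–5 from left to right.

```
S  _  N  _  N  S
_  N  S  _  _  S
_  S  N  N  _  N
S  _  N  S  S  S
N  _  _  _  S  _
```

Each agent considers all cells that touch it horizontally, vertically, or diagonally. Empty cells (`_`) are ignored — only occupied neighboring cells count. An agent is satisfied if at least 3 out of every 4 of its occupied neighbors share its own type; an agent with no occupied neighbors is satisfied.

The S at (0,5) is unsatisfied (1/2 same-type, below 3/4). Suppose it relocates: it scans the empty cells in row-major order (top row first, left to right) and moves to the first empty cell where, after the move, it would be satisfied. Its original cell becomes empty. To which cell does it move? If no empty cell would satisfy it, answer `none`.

Vacating (0,5). Empty cells in order:
  (0,1): 2/4 same-type → still unsatisfied.
  (0,3): 1/3 same-type → still unsatisfied.
  (1,0): 2/3 same-type → still unsatisfied.
  (1,3): 1/5 same-type → still unsatisfied.
  (1,4): 1/4 same-type → still unsatisfied.
  (2,0): 2/3 same-type → still unsatisfied.
  (2,4): 4/6 same-type → still unsatisfied.
  (3,1): 2/5 same-type → still unsatisfied.
  (4,1): 1/3 same-type → still unsatisfied.
  (4,2): 1/2 same-type → still unsatisfied.
  (4,3): 3/4 same-type → satisfied — stop here.

(4,3)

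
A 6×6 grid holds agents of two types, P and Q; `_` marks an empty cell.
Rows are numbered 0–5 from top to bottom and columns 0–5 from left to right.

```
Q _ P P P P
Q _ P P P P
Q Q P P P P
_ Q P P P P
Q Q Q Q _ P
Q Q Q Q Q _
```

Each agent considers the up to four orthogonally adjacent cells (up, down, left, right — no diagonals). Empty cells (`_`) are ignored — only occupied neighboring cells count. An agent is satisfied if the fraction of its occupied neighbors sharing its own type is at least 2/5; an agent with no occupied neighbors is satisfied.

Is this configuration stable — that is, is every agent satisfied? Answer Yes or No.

Yes

(0,0)Q 1/1 satisfied
(0,2)P 2/2 satisfied
(0,3)P 3/3 satisfied
(0,4)P 3/3 satisfied
(0,5)P 2/2 satisfied
(1,0)Q 2/2 satisfied
(1,2)P 3/3 satisfied
(1,3)P 4/4 satisfied
(1,4)P 4/4 satisfied
(1,5)P 3/3 satisfied
(2,0)Q 2/2 satisfied
(2,1)Q 2/3 satisfied
(2,2)P 3/4 satisfied
(2,3)P 4/4 satisfied
(2,4)P 4/4 satisfied
(2,5)P 3/3 satisfied
(3,1)Q 2/3 satisfied
(3,2)P 2/4 satisfied
(3,3)P 3/4 satisfied
(3,4)P 3/3 satisfied
(3,5)P 3/3 satisfied
(4,0)Q 2/2 satisfied
(4,1)Q 4/4 satisfied
(4,2)Q 3/4 satisfied
(4,3)Q 2/3 satisfied
(4,5)P 1/1 satisfied
(5,0)Q 2/2 satisfied
(5,1)Q 3/3 satisfied
(5,2)Q 3/3 satisfied
(5,3)Q 3/3 satisfied
(5,4)Q 1/1 satisfied
All meet the threshold, so the configuration is stable.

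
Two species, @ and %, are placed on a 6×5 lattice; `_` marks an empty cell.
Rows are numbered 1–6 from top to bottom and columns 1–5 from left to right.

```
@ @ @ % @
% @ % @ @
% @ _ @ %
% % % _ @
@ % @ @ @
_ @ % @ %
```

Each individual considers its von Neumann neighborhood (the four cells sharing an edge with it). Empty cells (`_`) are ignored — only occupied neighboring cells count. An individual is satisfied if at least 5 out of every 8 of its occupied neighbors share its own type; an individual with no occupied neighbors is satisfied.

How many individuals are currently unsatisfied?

20

Row 1: (1,1)@ 1/2 not · (1,2)@ 3/3 satisfied · (1,3)@ 1/3 not · (1,4)% 0/3 not · (1,5)@ 1/2 not
Row 2: (2,1)% 1/3 not · (2,2)@ 2/4 not · (2,3)% 0/3 not · (2,4)@ 2/4 not · (2,5)@ 2/3 satisfied
Row 3: (3,1)% 2/3 satisfied · (3,2)@ 1/3 not · (3,4)@ 1/2 not · (3,5)% 0/3 not
Row 4: (4,1)% 2/3 satisfied · (4,2)% 3/4 satisfied · (4,3)% 1/2 not · (4,5)@ 1/2 not
Row 5: (5,1)@ 0/2 not · (5,2)% 1/4 not · (5,3)@ 1/4 not · (5,4)@ 3/3 satisfied · (5,5)@ 2/3 satisfied
Row 6: (6,2)@ 0/2 not · (6,3)% 0/3 not · (6,4)@ 1/3 not · (6,5)% 0/2 not
Unsatisfied: (1,1), (1,3), (1,4), (1,5), (2,1), (2,2), (2,3), (2,4), (3,2), (3,4), (3,5), (4,3), (4,5), (5,1), (5,2), (5,3), (6,2), (6,3), (6,4), (6,5) — 20 in total.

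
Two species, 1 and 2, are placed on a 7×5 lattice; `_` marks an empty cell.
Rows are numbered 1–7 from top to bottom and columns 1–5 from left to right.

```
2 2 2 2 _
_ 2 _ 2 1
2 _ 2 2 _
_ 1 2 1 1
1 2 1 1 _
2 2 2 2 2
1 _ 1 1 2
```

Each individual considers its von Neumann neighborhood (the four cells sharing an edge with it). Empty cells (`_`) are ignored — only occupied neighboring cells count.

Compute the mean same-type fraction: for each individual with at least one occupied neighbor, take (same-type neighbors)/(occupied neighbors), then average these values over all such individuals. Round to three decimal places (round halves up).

0.574

(1,1)2 1/1
(1,2)2 3/3
(1,3)2 2/2
(1,4)2 2/2
(2,2)2 1/1
(2,4)2 2/3
(2,5)1 0/1
(3,1)2 — no occupied neighbors
(3,3)2 2/2
(3,4)2 2/3
(4,2)1 0/2
(4,3)2 1/4
(4,4)1 2/4
(4,5)1 1/1
(5,1)1 0/2
(5,2)2 1/4
(5,3)1 1/4
(5,4)1 2/3
(6,1)2 1/3
(6,2)2 3/3
(6,3)2 2/4
(6,4)2 2/4
(6,5)2 2/2
(7,1)1 0/1
(7,3)1 1/2
(7,4)1 1/3
(7,5)2 1/2
Sum over 26 individuals: 1/1 + 3/3 + 2/2 + 2/2 + 1/1 + 2/3 + 0/1 + 2/2 + 2/3 + 0/2 + 1/4 + 2/4 + 1/1 + 0/2 + 1/4 + 1/4 + 2/3 + 1/3 + 3/3 + 2/4 + 2/4 + 2/2 + 0/1 + 1/2 + 1/3 + 1/2 = 179/12; mean = 179/12 ÷ 26 = 179/312 = 0.573717… → 0.574.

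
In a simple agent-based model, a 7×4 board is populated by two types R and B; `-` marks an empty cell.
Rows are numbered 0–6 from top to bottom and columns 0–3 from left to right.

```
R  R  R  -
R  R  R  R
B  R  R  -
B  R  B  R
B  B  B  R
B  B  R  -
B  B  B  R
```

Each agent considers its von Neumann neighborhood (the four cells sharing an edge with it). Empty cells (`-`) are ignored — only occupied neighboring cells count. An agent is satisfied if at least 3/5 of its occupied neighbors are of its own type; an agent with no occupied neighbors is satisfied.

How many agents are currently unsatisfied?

Row 0: (0,0)R 2/2 ✓ · (0,1)R 3/3 ✓ · (0,2)R 2/2 ✓
Row 1: (1,0)R 2/3 ✓ · (1,1)R 4/4 ✓ · (1,2)R 4/4 ✓ · (1,3)R 1/1 ✓
Row 2: (2,0)B 1/3 ✗ · (2,1)R 3/4 ✓ · (2,2)R 2/3 ✓
Row 3: (3,0)B 2/3 ✓ · (3,1)R 1/4 ✗ · (3,2)B 1/4 ✗ · (3,3)R 1/2 ✗
Row 4: (4,0)B 3/3 ✓ · (4,1)B 3/4 ✓ · (4,2)B 2/4 ✗ · (4,3)R 1/2 ✗
Row 5: (5,0)B 3/3 ✓ · (5,1)B 3/4 ✓ · (5,2)R 0/3 ✗
Row 6: (6,0)B 2/2 ✓ · (6,1)B 3/3 ✓ · (6,2)B 1/3 ✗ · (6,3)R 0/1 ✗
Unsatisfied: (2,0), (3,1), (3,2), (3,3), (4,2), (4,3), (5,2), (6,2), (6,3) — 9 in total.

9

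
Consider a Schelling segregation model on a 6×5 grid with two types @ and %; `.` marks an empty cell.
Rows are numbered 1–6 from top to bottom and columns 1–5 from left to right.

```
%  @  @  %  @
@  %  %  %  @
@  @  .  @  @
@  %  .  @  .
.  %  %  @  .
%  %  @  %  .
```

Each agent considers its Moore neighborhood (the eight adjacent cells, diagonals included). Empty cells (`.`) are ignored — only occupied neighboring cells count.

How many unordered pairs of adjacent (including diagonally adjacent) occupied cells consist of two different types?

30

Scan each occupied cell's neighbors to the right and below (and the two forward diagonals) so each pair is counted once.
From row 1: 11 unlike of 17 pairs (running 11/17).
From row 2: 8 unlike of 14 pairs (running 19/31).
From row 3: 2 unlike of 8 pairs (running 21/39).
From row 4: 3 unlike of 6 pairs (running 24/45).
From row 5: 4 unlike of 10 pairs (running 28/55).
From row 6: 2 unlike of 3 pairs (running 30/58).
Total adjacent occupied pairs: 58; unlike-type pairs: 30.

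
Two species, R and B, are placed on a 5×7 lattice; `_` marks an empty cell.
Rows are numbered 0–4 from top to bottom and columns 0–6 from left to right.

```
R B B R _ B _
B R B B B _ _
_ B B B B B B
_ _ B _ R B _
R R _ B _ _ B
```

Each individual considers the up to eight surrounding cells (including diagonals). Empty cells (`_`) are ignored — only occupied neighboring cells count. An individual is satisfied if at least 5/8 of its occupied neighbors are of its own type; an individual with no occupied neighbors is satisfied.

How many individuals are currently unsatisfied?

(0,0)R 1/3 unhappy
(0,1)B 3/5 unhappy
(0,2)B 3/5 unhappy
(0,3)R 0/4 unhappy
(0,5)B 1/1 ok
(1,0)B 2/4 unhappy
(1,1)R 1/7 unhappy
(1,2)B 6/8 ok
(1,3)B 6/7 ok
(1,4)B 5/6 ok
(2,1)B 4/5 ok
(2,2)B 5/6 ok
(2,3)B 6/7 ok
(2,4)B 5/6 ok
(2,5)B 4/5 ok
(2,6)B 2/2 ok
(3,2)B 4/5 ok
(3,4)R 0/5 unhappy
(3,5)B 4/5 ok
(4,0)R 1/1 ok
(4,1)R 1/2 unhappy
(4,3)B 1/2 unhappy
(4,6)B 1/1 ok
Unsatisfied: (0,0), (0,1), (0,2), (0,3), (1,0), (1,1), (3,4), (4,1), (4,3) — 9 in total.

9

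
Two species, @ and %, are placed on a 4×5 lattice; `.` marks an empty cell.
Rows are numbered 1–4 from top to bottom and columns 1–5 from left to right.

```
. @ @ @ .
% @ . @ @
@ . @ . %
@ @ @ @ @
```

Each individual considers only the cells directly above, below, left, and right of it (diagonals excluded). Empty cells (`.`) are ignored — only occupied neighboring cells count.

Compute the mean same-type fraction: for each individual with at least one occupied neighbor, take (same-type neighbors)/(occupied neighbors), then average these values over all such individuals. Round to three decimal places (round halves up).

(1,2)@ 2/2
(1,3)@ 2/2
(1,4)@ 2/2
(2,1)% 0/2
(2,2)@ 1/2
(2,4)@ 2/2
(2,5)@ 1/2
(3,1)@ 1/2
(3,3)@ 1/1
(3,5)% 0/2
(4,1)@ 2/2
(4,2)@ 2/2
(4,3)@ 3/3
(4,4)@ 2/2
(4,5)@ 1/2
Sum over 15 individuals: 2/2 + 2/2 + 2/2 + 0/2 + 1/2 + 2/2 + 1/2 + 1/2 + 1/1 + 0/2 + 2/2 + 2/2 + 3/3 + 2/2 + 1/2 = 11; mean = 11 ÷ 15 = 11/15 = 0.733333… → 0.733.

0.733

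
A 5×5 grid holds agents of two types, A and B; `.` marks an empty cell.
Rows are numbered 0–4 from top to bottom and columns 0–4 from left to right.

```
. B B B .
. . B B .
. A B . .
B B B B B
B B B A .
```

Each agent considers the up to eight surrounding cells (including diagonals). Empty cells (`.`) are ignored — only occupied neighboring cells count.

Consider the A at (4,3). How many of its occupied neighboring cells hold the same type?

Occupied neighbors of (4,3): (3,2)=B, (3,3)=B, (3,4)=B, (4,2)=B.
Same type (A): 0 of 4.

0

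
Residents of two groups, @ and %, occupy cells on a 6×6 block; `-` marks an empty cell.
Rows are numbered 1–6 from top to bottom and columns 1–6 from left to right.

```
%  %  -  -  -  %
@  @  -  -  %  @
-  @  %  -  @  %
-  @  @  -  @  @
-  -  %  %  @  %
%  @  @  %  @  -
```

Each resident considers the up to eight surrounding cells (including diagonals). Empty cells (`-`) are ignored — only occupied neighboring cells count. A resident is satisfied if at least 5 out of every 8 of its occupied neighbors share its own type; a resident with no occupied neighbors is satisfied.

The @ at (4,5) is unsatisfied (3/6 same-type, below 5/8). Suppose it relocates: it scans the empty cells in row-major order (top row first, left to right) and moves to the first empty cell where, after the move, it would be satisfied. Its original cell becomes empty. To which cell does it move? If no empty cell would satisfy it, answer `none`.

Vacating (4,5). Empty cells in order:
  (1,3): 1/2 same-type → still unsatisfied.
  (1,4): 0/1 same-type → still unsatisfied.
  (1,5): 1/3 same-type → still unsatisfied.
  (2,3): 2/4 same-type → still unsatisfied.
  (2,4): 1/3 same-type → still unsatisfied.
  (3,1): 4/4 same-type → satisfied — stop here.

(3,1)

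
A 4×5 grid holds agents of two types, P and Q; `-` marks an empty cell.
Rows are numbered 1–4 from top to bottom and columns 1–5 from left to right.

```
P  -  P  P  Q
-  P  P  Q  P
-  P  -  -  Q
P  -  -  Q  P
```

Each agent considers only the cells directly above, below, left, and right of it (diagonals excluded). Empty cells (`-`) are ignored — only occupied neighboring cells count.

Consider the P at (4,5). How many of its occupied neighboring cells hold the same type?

0

Occupied neighbors of (4,5): (3,5)=Q, (4,4)=Q.
Same type (P): 0 of 2.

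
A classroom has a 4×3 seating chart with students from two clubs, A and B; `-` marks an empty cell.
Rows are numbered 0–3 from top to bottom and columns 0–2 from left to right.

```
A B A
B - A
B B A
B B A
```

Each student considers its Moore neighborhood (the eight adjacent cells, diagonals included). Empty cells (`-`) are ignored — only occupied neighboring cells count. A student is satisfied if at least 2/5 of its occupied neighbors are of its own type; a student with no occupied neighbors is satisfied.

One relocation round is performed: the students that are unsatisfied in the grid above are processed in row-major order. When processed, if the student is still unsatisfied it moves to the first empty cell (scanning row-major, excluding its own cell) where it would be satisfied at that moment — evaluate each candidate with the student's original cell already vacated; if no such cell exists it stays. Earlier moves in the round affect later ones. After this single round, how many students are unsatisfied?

Initially unsatisfied (in order): (0,0), (0,1), (3,2).
  (0,0) → (1,1).
  (0,1) → (0,0).
  (3,2) → (0,1).
Resulting grid:
B A A
B A A
B B A
B B -
Unsatisfied now: (0,0).

1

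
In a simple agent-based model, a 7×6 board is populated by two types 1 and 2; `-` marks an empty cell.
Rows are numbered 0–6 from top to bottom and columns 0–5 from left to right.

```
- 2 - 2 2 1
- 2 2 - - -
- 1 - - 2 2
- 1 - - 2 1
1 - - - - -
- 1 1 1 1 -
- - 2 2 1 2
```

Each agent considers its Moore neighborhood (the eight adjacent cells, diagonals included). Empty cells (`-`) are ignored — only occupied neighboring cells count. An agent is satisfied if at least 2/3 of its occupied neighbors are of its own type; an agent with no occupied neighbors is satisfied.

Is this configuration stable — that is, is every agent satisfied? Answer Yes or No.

Row 0: (0,1)2 2/2 ✓ · (0,3)2 2/2 ✓ · (0,4)2 1/2 ✗ · (0,5)1 0/1 ✗
Row 1: (1,1)2 2/3 ✓ · (1,2)2 3/4 ✓
Row 2: (2,1)1 1/3 ✗ · (2,4)2 2/3 ✓ · (2,5)2 2/3 ✓
Row 3: (3,1)1 2/2 ✓ · (3,4)2 2/3 ✓ · (3,5)1 0/3 ✗
Row 4: (4,0)1 2/2 ✓
Row 5: (5,1)1 2/3 ✓ · (5,2)1 2/4 ✗ · (5,3)1 3/5 ✗ · (5,4)1 2/4 ✗
Row 6: (6,2)2 1/4 ✗ · (6,3)2 1/5 ✗ · (6,4)1 2/4 ✗ · (6,5)2 0/2 ✗
For instance (0,4) has only 1/2 same-type neighbors, below 2/3.

No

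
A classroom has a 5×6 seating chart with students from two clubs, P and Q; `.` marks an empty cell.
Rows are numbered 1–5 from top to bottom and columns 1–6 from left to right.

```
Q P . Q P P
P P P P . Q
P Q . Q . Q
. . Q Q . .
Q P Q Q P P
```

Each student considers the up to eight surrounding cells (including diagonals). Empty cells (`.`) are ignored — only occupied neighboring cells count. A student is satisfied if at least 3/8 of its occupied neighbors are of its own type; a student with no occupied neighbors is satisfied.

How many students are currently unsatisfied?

(1,1)Q 0/3 ✗
(1,2)P 3/4 ✓
(1,4)Q 0/3 ✗
(1,5)P 2/4 ✓
(1,6)P 1/2 ✓
(2,1)P 3/5 ✓
(2,2)P 4/6 ✓
(2,3)P 3/6 ✓
(2,4)P 2/4 ✓
(2,6)Q 1/3 ✗
(3,1)P 2/3 ✓
(3,2)Q 1/5 ✗
(3,4)Q 2/4 ✓
(3,6)Q 1/1 ✓
(4,3)Q 5/6 ✓
(4,4)Q 4/5 ✓
(5,1)Q 0/1 ✗
(5,2)P 0/3 ✗
(5,3)Q 3/4 ✓
(5,4)Q 3/4 ✓
(5,5)P 1/3 ✗
(5,6)P 1/1 ✓
Unsatisfied: (1,1), (1,4), (2,6), (3,2), (5,1), (5,2), (5,5) — 7 in total.

7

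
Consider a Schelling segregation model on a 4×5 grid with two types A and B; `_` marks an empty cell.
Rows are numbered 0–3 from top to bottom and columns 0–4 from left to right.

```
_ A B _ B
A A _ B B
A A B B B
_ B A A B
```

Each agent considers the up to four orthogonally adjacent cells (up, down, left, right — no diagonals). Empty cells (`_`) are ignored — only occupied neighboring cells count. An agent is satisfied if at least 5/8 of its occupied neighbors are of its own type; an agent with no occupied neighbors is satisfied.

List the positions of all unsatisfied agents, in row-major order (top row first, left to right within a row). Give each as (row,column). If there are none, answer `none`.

(0,1)A 1/2 ✗
(0,2)B 0/1 ✗
(0,4)B 1/1 ✓
(1,0)A 2/2 ✓
(1,1)A 3/3 ✓
(1,3)B 2/2 ✓
(1,4)B 3/3 ✓
(2,0)A 2/2 ✓
(2,1)A 2/4 ✗
(2,2)B 1/3 ✗
(2,3)B 3/4 ✓
(2,4)B 3/3 ✓
(3,1)B 0/2 ✗
(3,2)A 1/3 ✗
(3,3)A 1/3 ✗
(3,4)B 1/2 ✗

(0,1), (0,2), (2,1), (2,2), (3,1), (3,2), (3,3), (3,4)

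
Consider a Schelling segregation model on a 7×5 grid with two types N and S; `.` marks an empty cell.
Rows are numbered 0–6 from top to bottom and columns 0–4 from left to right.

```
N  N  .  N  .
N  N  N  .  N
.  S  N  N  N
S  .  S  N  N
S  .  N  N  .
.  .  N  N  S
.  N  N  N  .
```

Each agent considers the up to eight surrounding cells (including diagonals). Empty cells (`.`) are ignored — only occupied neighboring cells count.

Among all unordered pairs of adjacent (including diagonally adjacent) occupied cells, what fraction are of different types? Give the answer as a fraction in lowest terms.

Scan each occupied cell's neighbors to the right and below (and the two forward diagonals) so each pair is counted once.
From row 0: 0 unlike of 8 pairs (running 0/8).
From row 1: 3 unlike of 10 pairs (running 3/18).
From row 2: 3 unlike of 12 pairs (running 6/30).
From row 3: 3 unlike of 8 pairs (running 9/38).
From row 4: 1 unlike of 6 pairs (running 10/44).
From row 5: 2 unlike of 8 pairs (running 12/52).
From row 6: 0 unlike of 2 pairs (running 12/54).
Total adjacent occupied pairs: 54; unlike-type pairs: 12.
12/54 reduces to 2/9.

2/9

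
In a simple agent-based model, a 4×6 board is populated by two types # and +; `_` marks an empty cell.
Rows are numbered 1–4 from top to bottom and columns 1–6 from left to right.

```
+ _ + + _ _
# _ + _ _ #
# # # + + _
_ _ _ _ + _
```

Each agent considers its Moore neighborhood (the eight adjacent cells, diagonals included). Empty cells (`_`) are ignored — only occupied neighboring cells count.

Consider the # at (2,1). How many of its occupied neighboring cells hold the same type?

2

Occupied neighbors of (2,1): (1,1)=+, (3,1)=#, (3,2)=#.
Same type (#): 2 of 3.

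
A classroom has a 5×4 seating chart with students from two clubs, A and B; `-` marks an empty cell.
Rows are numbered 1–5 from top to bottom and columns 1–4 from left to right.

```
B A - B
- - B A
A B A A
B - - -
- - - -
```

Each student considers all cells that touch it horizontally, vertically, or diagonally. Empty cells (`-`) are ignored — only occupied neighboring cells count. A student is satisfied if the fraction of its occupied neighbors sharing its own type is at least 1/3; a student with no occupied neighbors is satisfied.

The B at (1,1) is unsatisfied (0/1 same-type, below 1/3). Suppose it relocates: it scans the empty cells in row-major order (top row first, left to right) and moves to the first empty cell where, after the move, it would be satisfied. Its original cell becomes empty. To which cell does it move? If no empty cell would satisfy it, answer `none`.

(1,3)

Vacating (1,1). Empty cells in order:
  (1,3): 2/4 same-type → satisfied — stop here.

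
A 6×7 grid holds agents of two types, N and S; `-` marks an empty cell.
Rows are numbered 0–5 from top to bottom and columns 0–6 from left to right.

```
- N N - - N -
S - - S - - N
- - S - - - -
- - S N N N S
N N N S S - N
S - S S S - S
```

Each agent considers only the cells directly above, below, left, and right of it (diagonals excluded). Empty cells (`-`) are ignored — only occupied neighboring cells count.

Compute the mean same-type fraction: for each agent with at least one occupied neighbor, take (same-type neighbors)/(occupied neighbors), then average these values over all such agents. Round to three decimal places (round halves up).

(0,1)N 1/1
(0,2)N 1/1
(0,5)N — no occupied neighbors
(1,0)S — no occupied neighbors
(1,3)S — no occupied neighbors
(1,6)N — no occupied neighbors
(2,2)S 1/1
(3,2)S 1/3
(3,3)N 1/3
(3,4)N 2/3
(3,5)N 1/2
(3,6)S 0/2
(4,0)N 1/2
(4,1)N 2/2
(4,2)N 1/4
(4,3)S 2/4
(4,4)S 2/3
(4,6)N 0/2
(5,0)S 0/1
(5,2)S 1/2
(5,3)S 3/3
(5,4)S 2/2
(5,6)S 0/1
Sum over 19 agents: 1/1 + 1/1 + 1/1 + 1/3 + 1/3 + 2/3 + 1/2 + 0/2 + 1/2 + 2/2 + 1/4 + 2/4 + 2/3 + 0/2 + 0/1 + 1/2 + 3/3 + 2/2 + 0/1 = 41/4; mean = 41/4 ÷ 19 = 41/76 = 0.539473… → 0.539.

0.539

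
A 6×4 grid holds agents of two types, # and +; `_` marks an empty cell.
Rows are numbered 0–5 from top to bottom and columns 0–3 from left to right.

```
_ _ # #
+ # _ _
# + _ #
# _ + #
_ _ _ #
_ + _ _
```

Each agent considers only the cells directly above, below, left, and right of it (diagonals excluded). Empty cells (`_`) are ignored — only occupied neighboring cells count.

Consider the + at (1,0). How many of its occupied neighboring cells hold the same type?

Occupied neighbors of (1,0): (2,0)=#, (1,1)=#.
Same type (+): 0 of 2.

0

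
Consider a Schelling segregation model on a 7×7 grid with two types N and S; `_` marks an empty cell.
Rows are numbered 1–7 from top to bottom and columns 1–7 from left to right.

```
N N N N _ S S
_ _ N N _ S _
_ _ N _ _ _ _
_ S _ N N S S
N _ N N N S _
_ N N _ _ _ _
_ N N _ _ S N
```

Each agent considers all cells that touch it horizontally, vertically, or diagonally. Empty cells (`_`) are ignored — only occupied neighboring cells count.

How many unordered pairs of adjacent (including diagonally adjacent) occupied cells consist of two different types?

8

Scan each occupied cell's neighbors to the right and below (and the two forward diagonals) so each pair is counted once.
From row 1: 0 unlike of 11 pairs (running 0/11).
From row 2: 0 unlike of 3 pairs (running 0/14).
From row 3: 1 unlike of 2 pairs (running 1/16).
From row 4: 5 unlike of 14 pairs (running 6/30).
From row 5: 1 unlike of 7 pairs (running 7/37).
From row 6: 0 unlike of 5 pairs (running 7/42).
From row 7: 1 unlike of 2 pairs (running 8/44).
Total adjacent occupied pairs: 44; unlike-type pairs: 8.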